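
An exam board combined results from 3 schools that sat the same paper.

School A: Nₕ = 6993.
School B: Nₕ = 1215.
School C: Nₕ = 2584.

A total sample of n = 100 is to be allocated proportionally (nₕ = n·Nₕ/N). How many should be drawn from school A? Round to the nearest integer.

N = 6993 + 1215 + 2584 = 10792.
n_A = 100·6993/10792 = 64.798... → 65.

65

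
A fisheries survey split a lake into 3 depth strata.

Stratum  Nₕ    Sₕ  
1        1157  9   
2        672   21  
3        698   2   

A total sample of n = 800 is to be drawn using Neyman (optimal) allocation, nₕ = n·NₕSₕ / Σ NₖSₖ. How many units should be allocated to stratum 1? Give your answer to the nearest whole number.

Σ NₕSₕ = 1157·9 + 672·21 + 698·2 = 25921.
Share for 1: 10413/25921 = 0.40172.
n_1 = 800 × 0.40172 = 321.376... → 321.

321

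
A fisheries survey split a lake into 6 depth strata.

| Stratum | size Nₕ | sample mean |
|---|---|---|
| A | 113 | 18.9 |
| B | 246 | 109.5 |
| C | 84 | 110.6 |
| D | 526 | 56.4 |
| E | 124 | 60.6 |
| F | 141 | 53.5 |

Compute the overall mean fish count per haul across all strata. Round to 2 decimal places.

67.33

x̄_st = (Σ Nₕx̄ₕ) / (Σ Nₕ) = (113·18.9 + 246·109.5 + 84·110.6 + 526·56.4 + 124·60.6 + 141·53.5) / 1234
= 83087.4 / 1234 = 67.3318... → 67.33.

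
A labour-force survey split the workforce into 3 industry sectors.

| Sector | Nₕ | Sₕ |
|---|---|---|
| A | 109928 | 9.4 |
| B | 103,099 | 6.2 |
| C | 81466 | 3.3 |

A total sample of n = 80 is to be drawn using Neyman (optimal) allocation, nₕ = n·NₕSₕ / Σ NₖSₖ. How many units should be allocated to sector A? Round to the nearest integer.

43

A: NₕSₕ = 109928·9.4 = 1033323.2
B: NₕSₕ = 103099·6.2 = 639213.8
C: NₕSₕ = 81466·3.3 = 268837.8
Σ NₕSₕ = 1941374.8.
n_A = 80·1033323.2/1941374.8 = 42.581... → 43.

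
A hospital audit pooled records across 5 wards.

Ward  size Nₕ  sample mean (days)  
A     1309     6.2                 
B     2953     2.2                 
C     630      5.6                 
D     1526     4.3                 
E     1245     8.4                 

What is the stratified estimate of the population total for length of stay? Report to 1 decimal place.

35160.2

A: 1309·6.2 = 8115.8
B: 2953·2.2 = 6496.6
C: 630·5.6 = 3528
D: 1526·4.3 = 6561.8
E: 1245·8.4 = 10458
τ̂ = Σ Nₕx̄ₕ = 35160.2.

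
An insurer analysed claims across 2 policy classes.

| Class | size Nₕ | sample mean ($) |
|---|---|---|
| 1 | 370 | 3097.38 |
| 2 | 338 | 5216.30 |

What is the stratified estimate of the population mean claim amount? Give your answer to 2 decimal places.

4108.95

N = 370 + 338 = 708.
Overall mean = Σ (Nₕ/N)·x̄ₕ — weight by population share, not a simple average.
Σ Nₕx̄ₕ = 370·3097.38 + 338·5216.30 = 1146030.6 + 1763109.4 = 2909140.
Divide by N: 2909140 / 708 = 4108.9548... → 4108.95.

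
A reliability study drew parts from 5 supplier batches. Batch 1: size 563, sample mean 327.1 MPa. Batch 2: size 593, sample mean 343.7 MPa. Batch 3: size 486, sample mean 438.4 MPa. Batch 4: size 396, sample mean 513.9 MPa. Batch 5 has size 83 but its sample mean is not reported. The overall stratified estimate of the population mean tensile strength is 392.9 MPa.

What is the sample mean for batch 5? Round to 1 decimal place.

347.0

Σ Nₕx̄ₕ = N·μ, so 83·x̄_5 = 2121·392.9 − (563·327.1 + 593·343.7 + 486·438.4 + 396·513.9).
= 833340.9 − 804538.2 = 28802.7.
x̄_5 = 28802.7 / 83 = 347.020... → 347.0.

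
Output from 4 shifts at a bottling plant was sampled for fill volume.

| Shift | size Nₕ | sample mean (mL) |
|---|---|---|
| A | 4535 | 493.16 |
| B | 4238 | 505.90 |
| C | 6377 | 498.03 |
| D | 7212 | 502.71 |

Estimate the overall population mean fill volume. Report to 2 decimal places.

500.04

N = 22362; weights Wₕ = Nₕ/N = (0.2028, 0.1895, 0.2852, 0.3225).
x̄_st = Σ Wₕ·x̄ₕ = 0.2028·493.16 + 0.1895·505.90 + 0.2852·498.03 + 0.3225·502.71 ≈ 500.0432...
→ 500.04.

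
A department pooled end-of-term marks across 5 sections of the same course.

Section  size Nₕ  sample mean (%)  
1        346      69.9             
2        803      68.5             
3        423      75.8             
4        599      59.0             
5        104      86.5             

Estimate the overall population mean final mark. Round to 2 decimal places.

x̄_st = (Σ Nₕx̄ₕ) / (Σ Nₕ) = (346·69.9 + 803·68.5 + 423·75.8 + 599·59.0 + 104·86.5) / 2275
= 155591.3 / 2275 = 68.3918... → 68.39.

68.39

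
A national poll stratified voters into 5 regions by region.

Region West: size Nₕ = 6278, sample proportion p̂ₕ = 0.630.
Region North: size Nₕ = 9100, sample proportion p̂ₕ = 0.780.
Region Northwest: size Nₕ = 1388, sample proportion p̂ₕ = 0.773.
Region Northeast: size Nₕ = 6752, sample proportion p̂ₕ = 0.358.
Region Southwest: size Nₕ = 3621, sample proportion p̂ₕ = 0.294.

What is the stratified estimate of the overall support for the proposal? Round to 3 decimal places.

0.575

N = 6278 + 9100 + 1388 + 6752 + 3621 = 27139.
Overall proportion = Σ (Nₕ/N)·p̂ₕ.
Σ Nₕp̂ₕ = 3955.14 + 7098 + 1072.924 + 2417.216 + 1064.574 = 15607.854.
15607.854 / 27139 = 0.57511... → 0.575.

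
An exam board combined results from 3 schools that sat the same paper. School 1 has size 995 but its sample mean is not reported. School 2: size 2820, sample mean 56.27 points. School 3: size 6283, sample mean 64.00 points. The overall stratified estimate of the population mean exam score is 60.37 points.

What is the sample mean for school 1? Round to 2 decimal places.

49.07

Σ Nₕx̄ₕ = N·μ, so 995·x̄_1 = 10098·60.37 − (2820·56.27 + 6283·64.00).
= 609616.26 − 560793.4 = 48822.86.
x̄_1 = 48822.86 / 995 = 49.0682... → 49.07.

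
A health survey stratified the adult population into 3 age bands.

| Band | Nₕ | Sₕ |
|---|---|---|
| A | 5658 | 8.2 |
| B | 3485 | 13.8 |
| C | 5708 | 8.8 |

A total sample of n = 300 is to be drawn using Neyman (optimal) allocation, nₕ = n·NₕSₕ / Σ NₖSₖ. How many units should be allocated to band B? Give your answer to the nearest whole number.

100

A: NₕSₕ = 5658·8.2 = 46395.6
B: NₕSₕ = 3485·13.8 = 48093
C: NₕSₕ = 5708·8.8 = 50230.4
Σ NₕSₕ = 144719.
n_B = 300·48093/144719 = 99.696... → 100.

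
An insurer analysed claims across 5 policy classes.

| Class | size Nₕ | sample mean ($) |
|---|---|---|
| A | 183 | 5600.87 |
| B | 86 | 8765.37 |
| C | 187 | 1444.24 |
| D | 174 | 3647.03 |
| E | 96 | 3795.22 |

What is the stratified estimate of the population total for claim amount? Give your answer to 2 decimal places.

3047778.25

Estimate total by summing Nₕ·x̄ₕ over strata.
183·5600.87 + 86·8765.37 + 187·1444.24 + 174·3647.03 + 96·3795.22 = 1024959.21 + 753821.82 + 270072.88 + 634583.22 + 364341.12 = 3047778.25.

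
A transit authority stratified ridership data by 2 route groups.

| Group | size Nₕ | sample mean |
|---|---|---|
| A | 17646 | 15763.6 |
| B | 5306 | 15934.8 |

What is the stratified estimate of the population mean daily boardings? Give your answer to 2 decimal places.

15803.18

N = 22952; weights Wₕ = Nₕ/N = (0.7688, 0.2312).
x̄_st = Σ Wₕ·x̄ₕ = 0.7688·15763.6 + 0.2312·15934.8 ≈ 15803.1777...
→ 15803.18.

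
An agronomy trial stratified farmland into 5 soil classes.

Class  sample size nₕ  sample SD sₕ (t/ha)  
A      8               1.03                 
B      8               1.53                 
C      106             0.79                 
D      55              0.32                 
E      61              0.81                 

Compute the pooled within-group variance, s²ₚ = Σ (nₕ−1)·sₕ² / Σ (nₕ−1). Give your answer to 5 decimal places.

Degrees of freedom: 7 + 7 + 105 + 54 + 60 = 233.
Σ(nₕ−1)sₕ² = 7·1.0609 + 7·2.3409 + 105·0.6241 + 54·0.1024 + 60·0.6561 = 134.2387.
s²ₚ = 134.2387 / 233 = 0.5761318... → 0.57613.

0.57613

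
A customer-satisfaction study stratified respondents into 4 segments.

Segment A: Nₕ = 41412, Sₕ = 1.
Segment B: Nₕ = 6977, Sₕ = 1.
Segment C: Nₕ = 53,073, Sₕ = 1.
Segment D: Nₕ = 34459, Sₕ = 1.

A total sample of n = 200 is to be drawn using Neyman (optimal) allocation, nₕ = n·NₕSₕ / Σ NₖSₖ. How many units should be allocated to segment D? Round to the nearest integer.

A: NₕSₕ = 41412·1 = 41412
B: NₕSₕ = 6977·1 = 6977
C: NₕSₕ = 53073·1 = 53073
D: NₕSₕ = 34459·1 = 34459
Σ NₕSₕ = 135921.
n_D = 200·34459/135921 = 50.704... → 51.

51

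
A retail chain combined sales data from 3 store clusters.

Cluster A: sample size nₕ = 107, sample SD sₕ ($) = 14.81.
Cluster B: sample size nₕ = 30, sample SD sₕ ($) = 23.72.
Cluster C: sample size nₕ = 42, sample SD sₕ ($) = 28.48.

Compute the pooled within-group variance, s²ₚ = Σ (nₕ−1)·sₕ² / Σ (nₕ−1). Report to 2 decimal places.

413.76

Degrees of freedom: 106 + 29 + 41 = 176.
Σ(nₕ−1)sₕ² = 106·219.3361 + 29·562.6384 + 41·811.1104 = 72821.6666.
s²ₚ = 72821.6666 / 176 = 413.7595... → 413.76.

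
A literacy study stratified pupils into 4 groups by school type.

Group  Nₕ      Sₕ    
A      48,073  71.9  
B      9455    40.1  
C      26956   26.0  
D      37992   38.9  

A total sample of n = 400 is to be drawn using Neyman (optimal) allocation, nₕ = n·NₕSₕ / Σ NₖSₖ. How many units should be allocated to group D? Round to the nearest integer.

98

Σ NₕSₕ = 48073·71.9 + 9455·40.1 + 26956·26.0 + 37992·38.9 = 6014339.
Share for D: 1477888.8/6014339 = 0.24573.
n_D = 400 × 0.24573 = 98.291... → 98.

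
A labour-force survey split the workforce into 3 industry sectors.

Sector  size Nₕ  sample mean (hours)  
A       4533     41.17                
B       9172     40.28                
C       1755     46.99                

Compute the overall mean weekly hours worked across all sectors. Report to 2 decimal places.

N = 15460; weights Wₕ = Nₕ/N = (0.2932, 0.5933, 0.1135).
x̄_st = Σ Wₕ·x̄ₕ = 0.2932·41.17 + 0.5933·40.28 + 0.1135·46.99 ≈ 41.3027...
→ 41.30.

41.30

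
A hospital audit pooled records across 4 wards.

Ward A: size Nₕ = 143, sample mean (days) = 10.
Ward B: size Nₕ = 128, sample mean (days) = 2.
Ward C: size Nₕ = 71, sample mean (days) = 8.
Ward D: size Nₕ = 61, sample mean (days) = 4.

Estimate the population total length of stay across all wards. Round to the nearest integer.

Population total = Σ Nₕ·x̄ₕ (each stratum's size times its mean).
143·10 + 128·2 + 71·8 + 61·4 = 1430 + 256 + 568 + 244 = 2498.

2498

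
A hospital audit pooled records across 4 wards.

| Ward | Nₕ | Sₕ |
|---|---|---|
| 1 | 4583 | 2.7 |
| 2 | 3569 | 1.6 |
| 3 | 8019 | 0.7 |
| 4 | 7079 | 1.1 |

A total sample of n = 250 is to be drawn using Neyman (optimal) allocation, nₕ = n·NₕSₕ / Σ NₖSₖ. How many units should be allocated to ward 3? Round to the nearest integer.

1: NₕSₕ = 4583·2.7 = 12374.1
2: NₕSₕ = 3569·1.6 = 5710.4
3: NₕSₕ = 8019·0.7 = 5613.3
4: NₕSₕ = 7079·1.1 = 7786.9
Σ NₕSₕ = 31484.7.
n_3 = 250·5613.3/31484.7 = 44.572... → 45.

45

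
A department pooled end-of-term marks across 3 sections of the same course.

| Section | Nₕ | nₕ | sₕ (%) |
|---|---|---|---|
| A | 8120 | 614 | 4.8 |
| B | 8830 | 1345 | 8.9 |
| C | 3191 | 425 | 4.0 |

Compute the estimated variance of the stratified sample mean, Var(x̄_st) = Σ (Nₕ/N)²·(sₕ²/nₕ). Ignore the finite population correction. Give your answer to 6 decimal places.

0.018363

N = 20141; Wₕ = Nₕ/N.
section A: (8120/20141)²·4.8²/614 = 0.006099077
section B: (8830/20141)²·8.9²/1345 = 0.011319235
section C: (3191/20141)²·4.0²/425 = 0.000944980
Sum = 0.018363292 → 0.018363.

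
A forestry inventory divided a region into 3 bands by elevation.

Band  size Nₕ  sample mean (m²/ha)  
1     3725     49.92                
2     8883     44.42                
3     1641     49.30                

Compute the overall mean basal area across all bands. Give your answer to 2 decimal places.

N = 3725 + 8883 + 1641 = 14249.
Overall mean = Σ (Nₕ/N)·x̄ₕ — weight by population share, not a simple average.
Σ Nₕx̄ₕ = 3725·49.92 + 8883·44.42 + 1641·49.30 = 185952 + 394582.86 + 80901.3 = 661436.16.
Divide by N: 661436.16 / 14249 = 46.4198... → 46.42.

46.42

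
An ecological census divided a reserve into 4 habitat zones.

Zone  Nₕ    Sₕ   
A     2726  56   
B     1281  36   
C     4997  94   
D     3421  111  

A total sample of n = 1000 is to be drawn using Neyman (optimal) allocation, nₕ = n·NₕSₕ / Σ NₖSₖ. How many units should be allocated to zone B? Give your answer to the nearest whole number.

A: NₕSₕ = 2726·56 = 152656
B: NₕSₕ = 1281·36 = 46116
C: NₕSₕ = 4997·94 = 469718
D: NₕSₕ = 3421·111 = 379731
Σ NₕSₕ = 1048221.
n_B = 1000·46116/1048221 = 43.995... → 44.

44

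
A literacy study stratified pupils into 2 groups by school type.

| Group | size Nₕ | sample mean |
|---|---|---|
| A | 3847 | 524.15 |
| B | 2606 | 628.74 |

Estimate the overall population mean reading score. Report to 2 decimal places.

566.39

N = 3847 + 2606 = 6453.
Overall mean = Σ (Nₕ/N)·x̄ₕ — weight by population share, not a simple average.
Σ Nₕx̄ₕ = 3847·524.15 + 2606·628.74 = 2016405.05 + 1638496.44 = 3654901.49.
Divide by N: 3654901.49 / 6453 = 566.3880... → 566.39.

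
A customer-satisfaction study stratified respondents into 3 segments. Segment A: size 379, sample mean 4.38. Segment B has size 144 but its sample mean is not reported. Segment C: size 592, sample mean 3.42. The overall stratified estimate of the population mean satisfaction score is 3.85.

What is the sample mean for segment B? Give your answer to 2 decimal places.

4.22

N = 379 + 144 + 592 = 1115.
Overall total = μ·N = 3.85·1115 = 4292.75.
Subtract the known strata: 379·4.38 + 592·3.42 = 3684.66.
Remaining total for segment B: 4292.75 − 3684.66 = 608.09.
Divide by its size: 608.09 / 144 = 4.2228... → 4.22.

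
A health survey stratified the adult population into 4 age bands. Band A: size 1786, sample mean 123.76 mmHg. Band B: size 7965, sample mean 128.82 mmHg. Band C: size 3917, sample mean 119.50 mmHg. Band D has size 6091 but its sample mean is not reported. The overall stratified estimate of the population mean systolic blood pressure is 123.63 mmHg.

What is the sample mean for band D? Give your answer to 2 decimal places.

119.46

Σ Nₕx̄ₕ = N·μ, so 6091·x̄_D = 19759·123.63 − (1786·123.76 + 7965·128.82 + 3917·119.50).
= 2442805.17 − 1715168.16 = 727637.01.
x̄_D = 727637.01 / 6091 = 119.4610... → 119.46.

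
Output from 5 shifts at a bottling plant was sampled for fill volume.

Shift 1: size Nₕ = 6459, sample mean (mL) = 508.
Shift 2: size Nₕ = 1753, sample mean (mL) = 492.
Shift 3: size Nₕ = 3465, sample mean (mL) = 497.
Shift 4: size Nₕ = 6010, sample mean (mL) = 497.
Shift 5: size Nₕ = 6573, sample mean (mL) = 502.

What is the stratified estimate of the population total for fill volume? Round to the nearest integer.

Estimate total by summing Nₕ·x̄ₕ over strata.
6459·508 + 1753·492 + 3465·497 + 6010·497 + 6573·502 = 3281172 + 862476 + 1722105 + 2986970 + 3299646 = 12152369.

12152369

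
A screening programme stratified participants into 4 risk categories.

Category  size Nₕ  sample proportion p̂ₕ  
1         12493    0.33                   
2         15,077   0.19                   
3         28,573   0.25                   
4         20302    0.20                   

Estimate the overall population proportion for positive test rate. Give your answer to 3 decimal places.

0.238

Wₕ = Nₕ/N with N = 76445: 0.1634, 0.1972, 0.3738, 0.2656.
p̂_st = 0.1634·0.33 + 0.1972·0.19 + 0.3738·0.25 + 0.2656·0.20 ≈ 0.23796... → 0.238.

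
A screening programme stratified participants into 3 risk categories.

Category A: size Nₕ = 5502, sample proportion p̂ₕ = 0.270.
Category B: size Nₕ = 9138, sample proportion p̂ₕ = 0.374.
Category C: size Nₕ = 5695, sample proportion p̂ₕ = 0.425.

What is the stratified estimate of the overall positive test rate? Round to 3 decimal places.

Wₕ = Nₕ/N with N = 20335: 0.2706, 0.4494, 0.2801.
p̂_st = 0.2706·0.270 + 0.4494·0.374 + 0.2801·0.425 ≈ 0.36014... → 0.360.

0.360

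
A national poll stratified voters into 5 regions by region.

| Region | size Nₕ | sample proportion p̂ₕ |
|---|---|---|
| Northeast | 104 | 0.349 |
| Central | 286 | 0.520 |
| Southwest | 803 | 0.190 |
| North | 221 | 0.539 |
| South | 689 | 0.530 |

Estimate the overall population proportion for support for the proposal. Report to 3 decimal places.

0.391

Wₕ = Nₕ/N with N = 2103: 0.0495, 0.1360, 0.3818, 0.1051, 0.3276.
p̂_st = 0.0495·0.349 + 0.1360·0.520 + 0.3818·0.190 + 0.1051·0.539 + 0.3276·0.530 ≈ 0.39081... → 0.391.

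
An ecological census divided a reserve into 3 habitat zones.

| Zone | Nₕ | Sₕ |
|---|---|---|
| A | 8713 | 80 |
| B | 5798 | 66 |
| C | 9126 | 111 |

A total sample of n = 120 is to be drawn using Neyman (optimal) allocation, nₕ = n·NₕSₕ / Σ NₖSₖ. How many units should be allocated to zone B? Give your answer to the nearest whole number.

22

A: NₕSₕ = 8713·80 = 697040
B: NₕSₕ = 5798·66 = 382668
C: NₕSₕ = 9126·111 = 1012986
Σ NₕSₕ = 2092694.
n_B = 120·382668/2092694 = 21.943... → 22.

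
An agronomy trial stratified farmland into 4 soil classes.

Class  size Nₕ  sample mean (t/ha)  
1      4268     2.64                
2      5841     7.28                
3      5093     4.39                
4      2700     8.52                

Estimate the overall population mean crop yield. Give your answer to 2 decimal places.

5.54

N = 17902; weights Wₕ = Nₕ/N = (0.2384, 0.3263, 0.2845, 0.1508).
x̄_st = Σ Wₕ·x̄ₕ = 0.2384·2.64 + 0.3263·7.28 + 0.2845·4.39 + 0.1508·8.52 ≈ 5.5386...
→ 5.54.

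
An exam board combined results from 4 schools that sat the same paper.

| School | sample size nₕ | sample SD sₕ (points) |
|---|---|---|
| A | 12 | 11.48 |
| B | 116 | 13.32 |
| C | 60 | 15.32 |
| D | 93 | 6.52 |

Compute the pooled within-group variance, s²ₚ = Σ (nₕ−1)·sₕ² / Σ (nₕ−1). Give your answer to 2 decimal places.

A: (12−1)·11.48² = 11·131.7904 = 1449.6944
B: (116−1)·13.32² = 115·177.4224 = 20403.576
C: (60−1)·15.32² = 59·234.7024 = 13847.4416
D: (93−1)·6.52² = 92·42.5104 = 3910.9568
Numerator = 39611.6688; denominator = Σ(nₕ−1) = 277.
s²ₚ = 39611.6688/277 = 143.0024... → 143.00.

143.00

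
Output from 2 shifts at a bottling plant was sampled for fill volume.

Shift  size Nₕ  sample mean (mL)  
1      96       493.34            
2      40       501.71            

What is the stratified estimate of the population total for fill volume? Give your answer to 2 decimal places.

67429.04

1: 96·493.34 = 47360.64
2: 40·501.71 = 20068.4
τ̂ = Σ Nₕx̄ₕ = 67429.04.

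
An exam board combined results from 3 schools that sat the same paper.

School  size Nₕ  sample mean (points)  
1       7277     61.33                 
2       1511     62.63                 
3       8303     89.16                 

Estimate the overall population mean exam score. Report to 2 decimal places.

N = 7277 + 1511 + 8303 = 17091.
Weight each subgroup mean by Nₕ/N and sum.
Σ Nₕx̄ₕ = 7277·61.33 + 1511·62.63 + 8303·89.16 = 446298.41 + 94633.93 + 740295.48 = 1281227.82.
Divide by N: 1281227.82 / 17091 = 74.9651... → 74.97.

74.97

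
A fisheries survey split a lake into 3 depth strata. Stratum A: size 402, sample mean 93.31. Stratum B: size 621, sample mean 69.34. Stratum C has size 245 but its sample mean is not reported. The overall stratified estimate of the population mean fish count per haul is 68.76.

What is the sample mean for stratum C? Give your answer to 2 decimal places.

27.01

Σ Nₕx̄ₕ = N·μ, so 245·x̄_C = 1268·68.76 − (402·93.31 + 621·69.34).
= 87187.68 − 80570.76 = 6616.92.
x̄_C = 6616.92 / 245 = 27.0078... → 27.01.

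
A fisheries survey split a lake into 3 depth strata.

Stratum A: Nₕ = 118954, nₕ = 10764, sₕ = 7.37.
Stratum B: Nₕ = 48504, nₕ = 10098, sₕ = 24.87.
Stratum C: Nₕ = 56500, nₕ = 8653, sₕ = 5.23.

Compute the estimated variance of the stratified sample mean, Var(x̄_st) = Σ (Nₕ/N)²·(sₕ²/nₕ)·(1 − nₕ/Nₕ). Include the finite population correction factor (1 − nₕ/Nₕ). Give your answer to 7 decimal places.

0.0037400

N = 223958. Term for each stratum: Wₕ²sₕ²/nₕ·(1−nₕ/Nₕ).
Var(x̄_st) = 0.0012947750 + 0.0022748862 + 0.0001703753 = 0.0037400365 → 0.0037400.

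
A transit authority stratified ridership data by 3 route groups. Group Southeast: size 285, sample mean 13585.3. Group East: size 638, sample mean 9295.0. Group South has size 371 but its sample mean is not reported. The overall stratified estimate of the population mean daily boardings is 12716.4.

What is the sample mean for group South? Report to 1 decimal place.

Σ Nₕx̄ₕ = N·μ, so 371·x̄_South = 1294·12716.4 − (285·13585.3 + 638·9295.0).
= 16455021.6 − 9802020.5 = 6653001.1.
x̄_South = 6653001.1 / 371 = 17932.618... → 17932.6.

17932.6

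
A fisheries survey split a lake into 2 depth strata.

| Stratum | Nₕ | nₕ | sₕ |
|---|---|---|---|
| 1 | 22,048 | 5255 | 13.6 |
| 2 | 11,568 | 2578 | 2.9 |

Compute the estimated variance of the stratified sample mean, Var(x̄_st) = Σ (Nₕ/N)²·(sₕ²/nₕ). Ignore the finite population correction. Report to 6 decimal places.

N = 33616; Wₕ = Nₕ/N.
stratum 1: (22048/33616)²·13.6²/5255 = 0.015140891
stratum 2: (11568/33616)²·2.9²/2578 = 0.000386311
Sum = 0.015527202 → 0.015527.

0.015527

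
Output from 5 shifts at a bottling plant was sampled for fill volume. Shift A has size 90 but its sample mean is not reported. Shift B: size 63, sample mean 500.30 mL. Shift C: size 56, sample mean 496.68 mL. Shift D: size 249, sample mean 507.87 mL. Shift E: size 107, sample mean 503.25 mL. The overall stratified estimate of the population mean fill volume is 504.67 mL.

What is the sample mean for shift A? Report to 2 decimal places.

505.54

N = 90 + 63 + 56 + 249 + 107 = 565.
Overall total = μ·N = 504.67·565 = 285138.55.
Subtract the known strata: 63·500.30 + 56·496.68 + 249·507.87 + 107·503.25 = 239640.36.
Remaining total for shift A: 285138.55 − 239640.36 = 45498.19.
Divide by its size: 45498.19 / 90 = 505.5354... → 505.54.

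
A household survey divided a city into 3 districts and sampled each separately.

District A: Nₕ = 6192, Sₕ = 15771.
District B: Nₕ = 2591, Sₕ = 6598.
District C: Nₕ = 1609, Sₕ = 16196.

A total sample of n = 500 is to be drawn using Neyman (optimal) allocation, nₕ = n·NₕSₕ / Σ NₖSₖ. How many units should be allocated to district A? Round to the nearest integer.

347

A: NₕSₕ = 6192·15771 = 97654032
B: NₕSₕ = 2591·6598 = 17095418
C: NₕSₕ = 1609·16196 = 26059364
Σ NₕSₕ = 140808814.
n_A = 500·97654032/140808814 = 346.761... → 347.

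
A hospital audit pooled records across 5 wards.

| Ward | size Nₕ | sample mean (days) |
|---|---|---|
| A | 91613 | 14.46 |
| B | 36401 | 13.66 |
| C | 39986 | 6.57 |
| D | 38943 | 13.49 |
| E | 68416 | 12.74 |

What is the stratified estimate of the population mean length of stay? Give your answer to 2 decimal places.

12.64

x̄_st = (Σ Nₕx̄ₕ) / (Σ Nₕ) = (91613·14.46 + 36401·13.66 + 39986·6.57 + 38943·13.49 + 68416·12.74) / 275359
= 3481630.57 / 275359 = 12.6440... → 12.64.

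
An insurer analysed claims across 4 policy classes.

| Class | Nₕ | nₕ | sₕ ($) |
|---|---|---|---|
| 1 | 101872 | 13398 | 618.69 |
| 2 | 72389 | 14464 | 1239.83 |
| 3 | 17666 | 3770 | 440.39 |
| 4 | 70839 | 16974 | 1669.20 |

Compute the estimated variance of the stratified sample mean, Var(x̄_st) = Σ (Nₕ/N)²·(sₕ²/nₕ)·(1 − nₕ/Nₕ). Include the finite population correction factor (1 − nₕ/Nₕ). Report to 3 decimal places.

19.438

N = 262766; Wₕ = Nₕ/N.
class 1: (101872/262766)²·618.69²/13398·(1 − 13398/101872) = 3.729395
class 2: (72389/262766)²·1239.83²/14464·(1 − 14464/72389) = 6.454107
class 3: (17666/262766)²·440.39²/3770·(1 − 3770/17666) = 0.182904
class 4: (70839/262766)²·1669.20²/16974·(1 − 16974/70839) = 9.071379
Sum = 19.437784 → 19.438.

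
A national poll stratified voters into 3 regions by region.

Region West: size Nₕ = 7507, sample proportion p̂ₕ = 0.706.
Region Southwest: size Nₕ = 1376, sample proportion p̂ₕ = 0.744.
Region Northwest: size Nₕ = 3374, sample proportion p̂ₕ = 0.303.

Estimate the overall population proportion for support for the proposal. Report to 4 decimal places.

N = 7507 + 1376 + 3374 = 12257.
Overall proportion = Σ (Nₕ/N)·p̂ₕ.
Σ Nₕp̂ₕ = 5299.942 + 1023.744 + 1022.322 = 7346.008.
7346.008 / 12257 = 0.599332... → 0.5993.

0.5993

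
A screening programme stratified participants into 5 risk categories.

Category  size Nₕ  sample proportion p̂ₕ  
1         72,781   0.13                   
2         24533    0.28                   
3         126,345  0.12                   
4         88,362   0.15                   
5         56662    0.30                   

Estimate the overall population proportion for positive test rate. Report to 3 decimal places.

0.167

N = 72781 + 24533 + 126345 + 88362 + 56662 = 368683.
Overall proportion = Σ (Nₕ/N)·p̂ₕ.
Σ Nₕp̂ₕ = 9461.53 + 6869.24 + 15161.4 + 13254.3 + 16998.6 = 61745.07.
61745.07 / 368683 = 0.16747... → 0.167.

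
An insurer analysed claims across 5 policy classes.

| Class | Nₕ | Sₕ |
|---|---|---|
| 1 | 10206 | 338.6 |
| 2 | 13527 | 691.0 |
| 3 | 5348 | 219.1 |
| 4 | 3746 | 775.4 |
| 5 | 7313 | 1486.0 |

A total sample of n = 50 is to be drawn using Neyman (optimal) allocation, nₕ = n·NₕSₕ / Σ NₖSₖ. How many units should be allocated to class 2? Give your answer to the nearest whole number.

Σ NₕSₕ = 10206·338.6 + 13527·691.0 + 5348·219.1 + 3746·775.4 + 7313·1486.0 = 27746421.8.
Share for 2: 9347157/27746421.8 = 0.33688.
n_2 = 50 × 0.33688 = 16.844... → 17.

17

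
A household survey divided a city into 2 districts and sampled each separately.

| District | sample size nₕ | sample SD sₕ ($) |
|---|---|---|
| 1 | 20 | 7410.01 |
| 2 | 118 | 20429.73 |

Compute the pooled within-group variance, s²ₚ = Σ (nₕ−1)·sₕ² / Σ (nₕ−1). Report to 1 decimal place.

1: (20−1)·7410.01² = 19·54908248.2001 = 1043256715.8019
2: (118−1)·20429.73² = 117·417373867.8729 = 48832742541.1293
Numerator = 49875999256.9312; denominator = Σ(nₕ−1) = 136.
s²ₚ = 49875999256.9312/136 = 366735288.654... → 366735288.7.

366735288.7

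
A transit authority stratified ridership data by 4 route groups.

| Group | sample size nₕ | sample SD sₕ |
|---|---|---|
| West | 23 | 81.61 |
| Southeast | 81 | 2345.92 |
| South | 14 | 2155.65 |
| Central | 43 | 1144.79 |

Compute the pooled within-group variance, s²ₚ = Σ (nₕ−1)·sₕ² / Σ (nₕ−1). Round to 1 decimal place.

West: (23−1)·81.61² = 22·6660.1921 = 146524.2262
Southeast: (81−1)·2345.92² = 80·5503340.6464 = 440267251.712
South: (14−1)·2155.65² = 13·4646826.9225 = 60408749.9925
Central: (43−1)·1144.79² = 42·1310544.1441 = 55042854.0522
Numerator = 555865379.9829; denominator = Σ(nₕ−1) = 157.
s²ₚ = 555865379.9829/157 = 3540543.822... → 3540543.8.

3540543.8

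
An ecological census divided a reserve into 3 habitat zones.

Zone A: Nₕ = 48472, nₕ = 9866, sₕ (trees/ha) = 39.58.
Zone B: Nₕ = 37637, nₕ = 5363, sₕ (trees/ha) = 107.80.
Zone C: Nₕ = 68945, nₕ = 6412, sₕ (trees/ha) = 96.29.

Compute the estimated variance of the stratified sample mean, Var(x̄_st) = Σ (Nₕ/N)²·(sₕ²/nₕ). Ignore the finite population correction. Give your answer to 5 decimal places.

0.42909

N = 155054; Wₕ = Nₕ/N.
zone A: (48472/155054)²·39.58²/9866 = 0.01551767
zone B: (37637/155054)²·107.80²/5363 = 0.12767145
zone C: (68945/155054)²·96.29²/6412 = 0.28589625
Sum = 0.42908536 → 0.42909.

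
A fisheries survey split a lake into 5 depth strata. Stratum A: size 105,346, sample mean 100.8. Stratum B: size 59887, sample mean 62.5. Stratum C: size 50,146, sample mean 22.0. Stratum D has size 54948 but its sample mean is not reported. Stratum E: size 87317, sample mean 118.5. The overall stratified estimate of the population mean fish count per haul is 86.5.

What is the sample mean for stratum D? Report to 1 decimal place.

93.3

N = 105346 + 59887 + 50146 + 54948 + 87317 = 357644.
Overall total = μ·N = 86.5·357644 = 30936206.
Subtract the known strata: 105346·100.8 + 59887·62.5 + 50146·22.0 + 87317·118.5 = 25812090.8.
Remaining total for stratum D: 30936206 − 25812090.8 = 5124115.2.
Divide by its size: 5124115.2 / 54948 = 93.254... → 93.3.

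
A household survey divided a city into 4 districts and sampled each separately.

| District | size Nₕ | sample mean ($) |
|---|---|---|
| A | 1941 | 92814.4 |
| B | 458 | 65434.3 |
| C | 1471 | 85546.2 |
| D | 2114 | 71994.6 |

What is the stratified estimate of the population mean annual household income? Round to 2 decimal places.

81576.99

N = 1941 + 458 + 1471 + 2114 = 5984.
Weight each subgroup mean by Nₕ/N and sum.
Σ Nₕx̄ₕ = 1941·92814.4 + 458·65434.3 + 1471·85546.2 + 2114·71994.6 = 180152750.4 + 29968909.4 + 125838460.2 + 152196584.4 = 488156704.4.
Divide by N: 488156704.4 / 5984 = 81576.9894... → 81576.99.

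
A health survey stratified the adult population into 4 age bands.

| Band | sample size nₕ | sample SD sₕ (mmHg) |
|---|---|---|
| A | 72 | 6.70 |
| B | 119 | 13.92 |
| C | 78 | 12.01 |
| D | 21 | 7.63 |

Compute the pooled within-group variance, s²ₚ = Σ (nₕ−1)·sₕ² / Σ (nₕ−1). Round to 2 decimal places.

Degrees of freedom: 71 + 118 + 77 + 20 = 286.
Σ(nₕ−1)sₕ² = 71·44.89 + 118·193.7664 + 77·144.2401 + 20·58.2169 = 38322.4509.
s²ₚ = 38322.4509 / 286 = 133.9946... → 133.99.

133.99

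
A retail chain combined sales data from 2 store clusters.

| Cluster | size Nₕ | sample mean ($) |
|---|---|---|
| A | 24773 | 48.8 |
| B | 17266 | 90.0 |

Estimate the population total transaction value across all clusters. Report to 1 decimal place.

A: 24773·48.8 = 1208922.4
B: 17266·90.0 = 1553940
τ̂ = Σ Nₕx̄ₕ = 2762862.4.

2762862.4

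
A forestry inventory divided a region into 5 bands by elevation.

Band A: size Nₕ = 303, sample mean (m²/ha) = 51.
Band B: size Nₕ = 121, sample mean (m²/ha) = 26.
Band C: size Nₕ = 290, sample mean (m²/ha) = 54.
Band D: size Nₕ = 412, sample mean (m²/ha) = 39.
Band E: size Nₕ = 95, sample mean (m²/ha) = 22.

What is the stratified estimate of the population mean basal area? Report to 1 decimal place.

42.9

N = 1221; weights Wₕ = Nₕ/N = (0.2482, 0.0991, 0.2375, 0.3374, 0.0778).
x̄_st = Σ Wₕ·x̄ₕ = 0.2482·51 + 0.0991·26 + 0.2375·54 + 0.3374·39 + 0.0778·22 ≈ 42.930...
→ 42.9.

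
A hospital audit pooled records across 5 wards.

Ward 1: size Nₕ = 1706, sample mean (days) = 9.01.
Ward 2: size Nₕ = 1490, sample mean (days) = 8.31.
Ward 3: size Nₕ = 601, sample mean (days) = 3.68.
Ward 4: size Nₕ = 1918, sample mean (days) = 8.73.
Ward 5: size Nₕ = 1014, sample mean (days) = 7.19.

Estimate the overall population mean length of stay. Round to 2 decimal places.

N = 1706 + 1490 + 601 + 1918 + 1014 = 6729.
Weight each subgroup mean by Nₕ/N and sum.
Σ Nₕx̄ₕ = 1706·9.01 + 1490·8.31 + 601·3.68 + 1918·8.73 + 1014·7.19 = 15371.06 + 12381.9 + 2211.68 + 16744.14 + 7290.66 = 53999.44.
Divide by N: 53999.44 / 6729 = 8.0249... → 8.02.

8.02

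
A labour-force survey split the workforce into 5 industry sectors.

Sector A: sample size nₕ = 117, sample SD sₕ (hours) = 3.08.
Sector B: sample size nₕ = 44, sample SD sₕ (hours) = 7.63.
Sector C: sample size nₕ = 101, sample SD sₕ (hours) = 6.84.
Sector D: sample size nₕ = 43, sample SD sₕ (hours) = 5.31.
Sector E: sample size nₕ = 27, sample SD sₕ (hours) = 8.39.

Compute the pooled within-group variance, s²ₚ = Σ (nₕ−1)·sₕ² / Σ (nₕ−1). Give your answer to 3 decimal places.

Degrees of freedom: 116 + 43 + 100 + 42 + 26 = 327.
Σ(nₕ−1)sₕ² = 116·9.4864 + 43·58.2169 + 100·46.7856 + 42·28.1961 + 26·70.3921 = 11296.7399.
s²ₚ = 11296.7399 / 327 = 34.54661... → 34.547.

34.547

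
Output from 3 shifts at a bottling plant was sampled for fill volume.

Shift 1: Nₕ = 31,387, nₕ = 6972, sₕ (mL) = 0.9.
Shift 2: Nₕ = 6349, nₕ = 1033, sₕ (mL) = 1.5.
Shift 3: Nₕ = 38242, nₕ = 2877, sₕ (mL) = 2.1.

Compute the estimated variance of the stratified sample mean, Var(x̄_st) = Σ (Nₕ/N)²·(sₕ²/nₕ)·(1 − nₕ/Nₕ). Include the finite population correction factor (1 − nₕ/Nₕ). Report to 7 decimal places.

N = 75978. Term for each stratum: Wₕ²sₕ²/nₕ·(1−nₕ/Nₕ).
Var(x̄_st) = 0.0000154226 + 0.0000127349 + 0.0003591181 = 0.0003872756 → 0.0003873.

0.0003873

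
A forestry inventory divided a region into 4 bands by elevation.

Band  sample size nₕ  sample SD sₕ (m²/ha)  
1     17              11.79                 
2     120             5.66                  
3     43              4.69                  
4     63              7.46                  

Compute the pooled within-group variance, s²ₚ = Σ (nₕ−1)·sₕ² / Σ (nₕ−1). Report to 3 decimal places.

Degrees of freedom: 16 + 119 + 42 + 62 = 239.
Σ(nₕ−1)sₕ² = 16·139.0041 + 119·32.0356 + 42·21.9961 + 62·55.6516 = 10410.5374.
s²ₚ = 10410.5374 / 239 = 43.55873... → 43.559.

43.559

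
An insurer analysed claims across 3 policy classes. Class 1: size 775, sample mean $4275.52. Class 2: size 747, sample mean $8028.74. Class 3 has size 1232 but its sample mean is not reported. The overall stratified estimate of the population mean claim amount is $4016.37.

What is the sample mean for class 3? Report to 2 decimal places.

1420.52

N = 775 + 747 + 1232 = 2754.
Overall total = μ·N = 4016.37·2754 = 11061082.98.
Subtract the known strata: 775·4275.52 + 747·8028.74 = 9310996.78.
Remaining total for class 3: 11061082.98 − 9310996.78 = 1750086.2.
Divide by its size: 1750086.2 / 1232 = 1420.5245... → 1420.52.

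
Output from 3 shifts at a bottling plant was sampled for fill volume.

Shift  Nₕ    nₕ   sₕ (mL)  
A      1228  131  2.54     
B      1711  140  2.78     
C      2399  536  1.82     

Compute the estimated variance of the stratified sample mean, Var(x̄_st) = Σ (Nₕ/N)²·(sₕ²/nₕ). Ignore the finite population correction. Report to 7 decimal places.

0.0095261

N = 5338; Wₕ = Nₕ/N.
shift A: (1228/5338)²·2.54²/131 = 0.0026063680
shift B: (1711/5338)²·2.78²/140 = 0.0056715849
shift C: (2399/5338)²·1.82²/536 = 0.0012481919
Sum = 0.0095261447 → 0.0095261.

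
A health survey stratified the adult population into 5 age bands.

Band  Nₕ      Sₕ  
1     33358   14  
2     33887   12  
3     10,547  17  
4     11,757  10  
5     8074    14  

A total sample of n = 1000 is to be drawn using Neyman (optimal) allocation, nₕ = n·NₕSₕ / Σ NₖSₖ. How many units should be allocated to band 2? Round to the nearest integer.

317

Σ NₕSₕ = 33358·14 + 33887·12 + 10547·17 + 11757·10 + 8074·14 = 1283561.
Share for 2: 406644/1283561 = 0.31681.
n_2 = 1000 × 0.31681 = 316.809... → 317.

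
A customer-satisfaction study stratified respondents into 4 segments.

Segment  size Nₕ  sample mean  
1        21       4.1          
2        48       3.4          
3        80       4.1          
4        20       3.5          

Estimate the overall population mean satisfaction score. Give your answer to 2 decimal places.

x̄_st = (Σ Nₕx̄ₕ) / (Σ Nₕ) = (21·4.1 + 48·3.4 + 80·4.1 + 20·3.5) / 169
= 647.3 / 169 = 3.8302... → 3.83.

3.83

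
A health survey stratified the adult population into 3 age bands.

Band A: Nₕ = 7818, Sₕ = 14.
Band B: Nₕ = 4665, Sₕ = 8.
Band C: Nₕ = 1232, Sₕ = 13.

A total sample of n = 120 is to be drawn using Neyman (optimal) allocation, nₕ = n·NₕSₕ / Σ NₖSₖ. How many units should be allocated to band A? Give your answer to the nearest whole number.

Σ NₕSₕ = 7818·14 + 4665·8 + 1232·13 = 162788.
Share for A: 109452/162788 = 0.67236.
n_A = 120 × 0.67236 = 80.683... → 81.

81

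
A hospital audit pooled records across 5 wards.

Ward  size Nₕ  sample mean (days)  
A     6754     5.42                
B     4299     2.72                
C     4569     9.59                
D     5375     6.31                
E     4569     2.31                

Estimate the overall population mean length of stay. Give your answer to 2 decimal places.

5.34

N = 6754 + 4299 + 4569 + 5375 + 4569 = 25566.
The stratified mean weights each stratum mean by its population share Nₕ/N.
Σ Nₕx̄ₕ = 6754·5.42 + 4299·2.72 + 4569·9.59 + 5375·6.31 + 4569·2.31 = 36606.68 + 11693.28 + 43816.71 + 33916.25 + 10554.39 = 136587.31.
Divide by N: 136587.31 / 25566 = 5.3425... → 5.34.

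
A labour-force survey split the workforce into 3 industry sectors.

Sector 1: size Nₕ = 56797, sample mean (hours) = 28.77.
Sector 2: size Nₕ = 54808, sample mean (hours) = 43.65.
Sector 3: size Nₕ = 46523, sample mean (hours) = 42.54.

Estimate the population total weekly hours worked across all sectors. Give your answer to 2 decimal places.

1: 56797·28.77 = 1634049.69
2: 54808·43.65 = 2392369.2
3: 46523·42.54 = 1979088.42
τ̂ = Σ Nₕx̄ₕ = 6005507.31.

6005507.31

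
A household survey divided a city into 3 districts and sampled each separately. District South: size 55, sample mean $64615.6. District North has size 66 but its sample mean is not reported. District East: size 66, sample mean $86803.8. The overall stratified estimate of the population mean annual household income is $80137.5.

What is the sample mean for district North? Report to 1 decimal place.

86406.1

N = 55 + 66 + 66 = 187.
Overall total = μ·N = 80137.5·187 = 14985712.5.
Subtract the known strata: 55·64615.6 + 66·86803.8 = 9282908.8.
Remaining total for district North: 14985712.5 − 9282908.8 = 5702803.7.
Divide by its size: 5702803.7 / 66 = 86406.117... → 86406.1.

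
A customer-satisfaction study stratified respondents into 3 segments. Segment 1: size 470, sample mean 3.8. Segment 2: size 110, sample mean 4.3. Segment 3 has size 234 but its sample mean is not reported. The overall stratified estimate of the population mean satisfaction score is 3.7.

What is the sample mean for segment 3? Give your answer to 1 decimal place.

Σ Nₕx̄ₕ = N·μ, so 234·x̄_3 = 814·3.7 − (470·3.8 + 110·4.3).
= 3011.8 − 2259 = 752.8.
x̄_3 = 752.8 / 234 = 3.217... → 3.2.

3.2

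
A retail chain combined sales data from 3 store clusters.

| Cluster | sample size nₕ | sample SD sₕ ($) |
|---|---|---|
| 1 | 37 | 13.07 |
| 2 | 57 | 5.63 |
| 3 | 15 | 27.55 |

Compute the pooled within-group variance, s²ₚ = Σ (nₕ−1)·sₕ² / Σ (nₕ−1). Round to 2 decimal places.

175.01

1: (37−1)·13.07² = 36·170.8249 = 6149.6964
2: (57−1)·5.63² = 56·31.6969 = 1775.0264
3: (15−1)·27.55² = 14·759.0025 = 10626.035
Numerator = 18550.7578; denominator = Σ(nₕ−1) = 106.
s²ₚ = 18550.7578/106 = 175.0071... → 175.01.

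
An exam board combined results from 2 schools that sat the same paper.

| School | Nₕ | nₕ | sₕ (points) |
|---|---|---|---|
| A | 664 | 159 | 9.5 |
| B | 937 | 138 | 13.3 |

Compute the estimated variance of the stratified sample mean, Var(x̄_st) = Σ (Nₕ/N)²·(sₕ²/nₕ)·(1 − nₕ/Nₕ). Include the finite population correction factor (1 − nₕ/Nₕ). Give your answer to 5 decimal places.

0.44865

N = 1601; Wₕ = Nₕ/N.
school A: (664/1601)²·9.5²/159·(1 − 159/664) = 0.07425520
school B: (937/1601)²·13.3²/138·(1 − 138/937) = 0.37439316
Sum = 0.44864836 → 0.44865.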